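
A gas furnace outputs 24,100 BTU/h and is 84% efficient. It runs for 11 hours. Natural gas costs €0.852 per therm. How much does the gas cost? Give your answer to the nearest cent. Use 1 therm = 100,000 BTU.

€2.69

Heat delivered = 24,100 BTU/h × 11 h = 265,100 BTU
Gas input = 265,100 / 0.84 = 315,595 BTU
= 315,595 / 100,000 = 3.156 therm
Cost = 3.156 × €0.852/therm = €2.69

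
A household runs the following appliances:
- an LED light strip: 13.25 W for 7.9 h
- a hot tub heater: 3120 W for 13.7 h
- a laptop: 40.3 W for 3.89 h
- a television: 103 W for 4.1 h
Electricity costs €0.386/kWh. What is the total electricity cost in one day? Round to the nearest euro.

LED light strip: 13.25 W × 7.9 h = 105 Wh = 0.1047 kWh
hot tub heater: 3120 W × 13.7 h = 42,744 Wh = 42.74 kWh
laptop: 40.3 W × 3.89 h = 157 Wh = 0.1568 kWh
television: 103 W × 4.1 h = 422 Wh = 0.4223 kWh
Total energy = 0.1047 + 42.74 + 0.1568 + 0.4223 = 43.43 kWh
Cost = 43.43 kWh × €0.386 = €16.76 ≈ €17

€17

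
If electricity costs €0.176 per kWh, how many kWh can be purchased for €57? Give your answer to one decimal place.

323.9 kWh

€57 / €0.176 per kWh = 323.9 kWh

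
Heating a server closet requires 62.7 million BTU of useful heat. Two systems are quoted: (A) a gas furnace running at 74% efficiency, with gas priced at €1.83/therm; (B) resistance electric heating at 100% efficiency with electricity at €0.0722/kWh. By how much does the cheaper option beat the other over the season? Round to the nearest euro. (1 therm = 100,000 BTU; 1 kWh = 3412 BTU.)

€224

Heat load = 62.7 × 10⁶ BTU = 62,700,000 BTU
Gas: input = 62,700,000 / 0.74 = 84,729,730 BTU = 847.3 therm → 847.3 × €1.83 = €1,550.55
Electric: 62,700,000 BTU / 3412 = 18,380 kWh → × €0.0722 = €1,326.77
Difference = |€1,550.55 − €1,326.77| = €223.78 ≈ €224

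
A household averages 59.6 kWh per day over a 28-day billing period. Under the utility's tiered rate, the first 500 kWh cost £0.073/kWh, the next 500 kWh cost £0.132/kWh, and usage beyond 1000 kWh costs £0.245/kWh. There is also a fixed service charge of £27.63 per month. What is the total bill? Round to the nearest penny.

Usage = 59.6 kWh/day × 28 days = 1668.8 kWh
First 500 kWh × £0.073 = £36.50
Next 500 kWh × £0.132 = £66.00
Remaining 668.8 kWh × £0.245 = £163.86
Energy charge = £266.36; + service £27.63 = £293.99

£293.99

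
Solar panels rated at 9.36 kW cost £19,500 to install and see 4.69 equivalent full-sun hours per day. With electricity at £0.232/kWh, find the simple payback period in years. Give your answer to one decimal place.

5.2 years

Daily generation = 9.36 kW × 4.69 h = 43.9 kWh
Annual generation = 43.9 × 365 = 16023 kWh
Annual savings = 16023 × £0.232 = £3,717.32
Payback = £19,500 / £3,717.32 = 5.25 years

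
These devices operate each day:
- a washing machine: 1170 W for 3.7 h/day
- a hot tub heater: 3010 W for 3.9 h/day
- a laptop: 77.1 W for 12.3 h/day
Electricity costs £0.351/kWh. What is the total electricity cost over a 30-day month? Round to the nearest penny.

£179.18

washing machine: 1170 W × 3.7 h × 30 d = 129,870 Wh = 129.9 kWh
hot tub heater: 3010 W × 3.9 h × 30 d = 352,170 Wh = 352.2 kWh
laptop: 77.1 W × 12.3 h × 30 d = 28,450 Wh = 28.45 kWh
Total energy = 129.9 + 352.2 + 28.45 = 510.5 kWh
Cost = 510.5 kWh × £0.351 = £179.18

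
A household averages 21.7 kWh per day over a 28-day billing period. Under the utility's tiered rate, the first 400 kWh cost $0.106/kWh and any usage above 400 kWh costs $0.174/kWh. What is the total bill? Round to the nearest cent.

Usage = 21.7 kWh/day × 28 days = 607.6 kWh
First 400 kWh × $0.106 = $42.40
Remaining 207.6 kWh × $0.174 = $36.12
Total = $78.52

$78.52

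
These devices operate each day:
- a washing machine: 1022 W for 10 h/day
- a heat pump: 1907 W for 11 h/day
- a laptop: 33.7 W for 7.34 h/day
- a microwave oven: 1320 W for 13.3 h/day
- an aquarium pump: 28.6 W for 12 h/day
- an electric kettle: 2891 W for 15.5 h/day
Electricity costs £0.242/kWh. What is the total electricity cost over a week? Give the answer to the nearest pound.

washing machine: 1022 W × 10 h × 7 d = 71,540 Wh = 71.54 kWh
heat pump: 1907 W × 11 h × 7 d = 146,839 Wh = 146.8 kWh
laptop: 33.7 W × 7.34 h × 7 d = 1,732 Wh = 1.732 kWh
microwave oven: 1320 W × 13.3 h × 7 d = 122,892 Wh = 122.9 kWh
aquarium pump: 28.6 W × 12 h × 7 d = 2,402 Wh = 2.402 kWh
electric kettle: 2891 W × 15.5 h × 7 d = 313,674 Wh = 313.7 kWh
Total energy = 71.54 + 146.8 + 1.732 + 122.9 + 2.402 + 313.7 = 659.1 kWh
Cost = 659.1 kWh × £0.242 = £159.50 ≈ £159

£159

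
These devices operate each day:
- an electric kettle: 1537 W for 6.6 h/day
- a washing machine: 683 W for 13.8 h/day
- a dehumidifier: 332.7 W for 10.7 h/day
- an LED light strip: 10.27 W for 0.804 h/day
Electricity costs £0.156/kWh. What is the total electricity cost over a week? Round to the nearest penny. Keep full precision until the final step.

£25.27

electric kettle: 1537 W × 6.6 h × 7 d = 71,009 Wh = 71.01 kWh
washing machine: 683 W × 13.8 h × 7 d = 65,978 Wh = 65.98 kWh
dehumidifier: 332.7 W × 10.7 h × 7 d = 24,919 Wh = 24.92 kWh
LED light strip: 10.27 W × 0.804 h × 7 d = 58 Wh = 0.0578 kWh
Total energy = 71.01 + 65.98 + 24.92 + 0.0578 = 162 kWh
Cost = 162 kWh × £0.156 = £25.27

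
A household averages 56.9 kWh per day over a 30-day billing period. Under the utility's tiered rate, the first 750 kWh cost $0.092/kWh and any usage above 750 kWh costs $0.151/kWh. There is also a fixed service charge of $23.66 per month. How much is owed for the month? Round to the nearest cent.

Usage = 56.9 kWh/day × 30 days = 1707 kWh
First 750 kWh × $0.092 = $69.00
Remaining 957 kWh × $0.151 = $144.51
Energy charge = $213.51; + service $23.66 = $237.17

$237.17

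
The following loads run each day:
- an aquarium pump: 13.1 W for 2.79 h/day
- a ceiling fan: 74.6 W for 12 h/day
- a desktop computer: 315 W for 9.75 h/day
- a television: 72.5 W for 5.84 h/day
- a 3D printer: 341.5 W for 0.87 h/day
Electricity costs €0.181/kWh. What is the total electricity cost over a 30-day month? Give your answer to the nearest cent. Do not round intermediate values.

€25.65

aquarium pump: 13.1 W × 2.79 h × 30 d = 1,096 Wh = 1.096 kWh
ceiling fan: 74.6 W × 12 h × 30 d = 26,856 Wh = 26.86 kWh
desktop computer: 315 W × 9.75 h × 30 d = 92,138 Wh = 92.14 kWh
television: 72.5 W × 5.84 h × 30 d = 12,702 Wh = 12.7 kWh
3D printer: 341.5 W × 0.87 h × 30 d = 8,913 Wh = 8.913 kWh
Total energy = 1.096 + 26.86 + 92.14 + 12.7 + 8.913 = 141.7 kWh
Cost = 141.7 kWh × €0.181 = €25.65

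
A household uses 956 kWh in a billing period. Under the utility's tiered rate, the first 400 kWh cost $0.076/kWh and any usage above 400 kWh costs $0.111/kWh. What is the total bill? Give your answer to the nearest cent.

$92.12

First 400 kWh × $0.076 = $30.40
Remaining 556 kWh × $0.111 = $61.72
Total = $92.12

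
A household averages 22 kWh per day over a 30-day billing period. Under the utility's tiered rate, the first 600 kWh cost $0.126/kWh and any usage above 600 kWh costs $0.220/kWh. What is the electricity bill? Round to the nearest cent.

Usage = 22 kWh/day × 30 days = 660 kWh
First 600 kWh × $0.126 = $75.60
Remaining 60 kWh × $0.220 = $13.20
Total = $88.80

$88.80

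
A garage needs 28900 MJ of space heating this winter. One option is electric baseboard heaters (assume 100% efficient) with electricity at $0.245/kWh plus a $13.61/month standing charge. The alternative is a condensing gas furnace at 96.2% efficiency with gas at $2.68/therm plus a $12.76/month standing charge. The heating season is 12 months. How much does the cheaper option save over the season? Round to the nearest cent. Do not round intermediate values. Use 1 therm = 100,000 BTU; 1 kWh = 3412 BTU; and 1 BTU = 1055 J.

Heat load = 28900 MJ = 28,900,000,000 J / 1055 = 27,393,365 BTU
Gas: input = 27,393,365 / 0.962 = 28,475,431 BTU = 284.8 therm → 284.8 × $2.68 = $763.14; + 12 × $12.76 standing = $916.26
Electric: 27,393,365 BTU / 3412 = 8,029 kWh → × $0.245 = $1,966.99; + 12 × $13.61 standing = $2,130.31
Difference = |$916.26 − $2,130.31| = $1,214.05

$1214.05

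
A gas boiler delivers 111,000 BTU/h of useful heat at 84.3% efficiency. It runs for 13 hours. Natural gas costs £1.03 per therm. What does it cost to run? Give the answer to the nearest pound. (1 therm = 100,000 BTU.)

Heat delivered = 111,000 BTU/h × 13 h = 1,443,000 BTU
Gas input = 1,443,000 / 0.843 = 1,711,744 BTU
= 1,711,744 / 100,000 = 17.12 therm
Cost = 17.12 × £1.03/therm = £17.63 ≈ £18

£18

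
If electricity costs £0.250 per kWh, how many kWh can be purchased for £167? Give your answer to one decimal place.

668.0 kWh

£167 / £0.250 per kWh = 668 kWh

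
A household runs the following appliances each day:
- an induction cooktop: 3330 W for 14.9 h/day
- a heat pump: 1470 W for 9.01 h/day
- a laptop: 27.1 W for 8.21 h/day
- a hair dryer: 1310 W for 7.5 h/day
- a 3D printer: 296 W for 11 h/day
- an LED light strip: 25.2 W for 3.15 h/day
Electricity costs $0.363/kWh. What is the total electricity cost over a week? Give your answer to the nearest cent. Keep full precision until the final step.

induction cooktop: 3330 W × 14.9 h × 7 d = 347,319 Wh = 347.3 kWh
heat pump: 1470 W × 9.01 h × 7 d = 92,713 Wh = 92.71 kWh
laptop: 27.1 W × 8.21 h × 7 d = 1,557 Wh = 1.557 kWh
hair dryer: 1310 W × 7.5 h × 7 d = 68,775 Wh = 68.78 kWh
3D printer: 296 W × 11 h × 7 d = 22,792 Wh = 22.79 kWh
LED light strip: 25.2 W × 3.15 h × 7 d = 556 Wh = 0.5557 kWh
Total energy = 347.3 + 92.71 + 1.557 + 68.78 + 22.79 + 0.5557 = 533.7 kWh
Cost = 533.7 kWh × $0.363 = $193.74

$193.74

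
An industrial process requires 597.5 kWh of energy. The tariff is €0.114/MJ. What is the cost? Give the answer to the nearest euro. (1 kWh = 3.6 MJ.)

€245

597.5 kWh × (3.6 MJ/kWh) = 2,151 MJ
Cost = 2,151 MJ × €0.114/MJ = €245.21 ≈ €245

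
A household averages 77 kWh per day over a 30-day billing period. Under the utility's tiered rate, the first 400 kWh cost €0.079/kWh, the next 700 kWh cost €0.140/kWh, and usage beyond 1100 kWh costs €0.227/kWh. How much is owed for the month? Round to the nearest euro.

Usage = 77 kWh/day × 30 days = 2310 kWh
First 400 kWh × €0.079 = €31.60
Next 700 kWh × €0.140 = €98.00
Remaining 1210 kWh × €0.227 = €274.67
Total = €404.27 ≈ €404

€404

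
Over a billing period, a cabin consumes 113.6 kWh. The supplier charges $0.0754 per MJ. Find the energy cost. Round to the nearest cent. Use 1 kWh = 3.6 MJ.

113.6 kWh × (3.6 MJ/kWh) = 409 MJ
Cost = 409 MJ × $0.0754/MJ = $30.84

$30.84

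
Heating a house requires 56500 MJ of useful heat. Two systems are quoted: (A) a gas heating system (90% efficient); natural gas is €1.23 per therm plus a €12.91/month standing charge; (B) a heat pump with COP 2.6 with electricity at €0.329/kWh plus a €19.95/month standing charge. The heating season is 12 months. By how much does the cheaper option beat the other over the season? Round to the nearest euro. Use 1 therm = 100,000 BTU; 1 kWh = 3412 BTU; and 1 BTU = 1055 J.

€1339

Heat load = 56500 MJ = 56,500,000,000 J / 1055 = 53,554,502 BTU
Gas: input = 53,554,502 / 0.90 = 59,505,003 BTU = 595.1 therm → 595.1 × €1.23 = €731.91; + 12 × €12.91 standing = €886.83
Heat pump: 53,554,502 BTU / 3412 = 15,700 kWh heat; / 2.6 = 6,037 kWh in → × €0.329 = €1,986.14; + 12 × €19.95 standing = €2,225.54
Difference = |€886.83 − €2,225.54| = €1,338.71 ≈ €1339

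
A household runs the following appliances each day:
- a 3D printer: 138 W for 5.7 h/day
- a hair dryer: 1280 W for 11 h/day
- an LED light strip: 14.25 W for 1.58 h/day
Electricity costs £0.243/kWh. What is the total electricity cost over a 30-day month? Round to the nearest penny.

3D printer: 138 W × 5.7 h × 30 d = 23,598 Wh = 23.6 kWh
hair dryer: 1280 W × 11 h × 30 d = 422,400 Wh = 422.4 kWh
LED light strip: 14.25 W × 1.58 h × 30 d = 675 Wh = 0.6754 kWh
Total energy = 23.6 + 422.4 + 0.6754 = 446.7 kWh
Cost = 446.7 kWh × £0.243 = £108.54

£108.54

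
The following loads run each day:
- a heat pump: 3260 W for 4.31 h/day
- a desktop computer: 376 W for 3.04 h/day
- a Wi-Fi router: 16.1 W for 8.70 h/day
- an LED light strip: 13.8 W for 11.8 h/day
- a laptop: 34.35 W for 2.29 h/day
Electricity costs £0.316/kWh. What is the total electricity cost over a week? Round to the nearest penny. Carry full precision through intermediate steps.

£34.45

heat pump: 3260 W × 4.31 h × 7 d = 98,354 Wh = 98.35 kWh
desktop computer: 376 W × 3.04 h × 7 d = 8,001 Wh = 8.001 kWh
Wi-Fi router: 16.1 W × 8.70 h × 7 d = 980 Wh = 0.9805 kWh
LED light strip: 13.8 W × 11.8 h × 7 d = 1,140 Wh = 1.14 kWh
laptop: 34.35 W × 2.29 h × 7 d = 551 Wh = 0.5506 kWh
Total energy = 98.35 + 8.001 + 0.9805 + 1.14 + 0.5506 = 109 kWh
Cost = 109 kWh × £0.316 = £34.45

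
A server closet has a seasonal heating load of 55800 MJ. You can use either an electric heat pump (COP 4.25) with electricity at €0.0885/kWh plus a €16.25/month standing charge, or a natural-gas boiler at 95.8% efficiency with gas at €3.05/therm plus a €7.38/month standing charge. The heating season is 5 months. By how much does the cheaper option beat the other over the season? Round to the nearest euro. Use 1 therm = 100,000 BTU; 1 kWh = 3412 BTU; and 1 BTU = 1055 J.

Heat load = 55800 MJ = 55,800,000,000 J / 1055 = 52,890,995 BTU
Gas: input = 52,890,995 / 0.958 = 55,209,807 BTU = 552.1 therm → 552.1 × €3.05 = €1,683.90; + 5 × €7.38 standing = €1,720.80
Heat pump: 52,890,995 BTU / 3412 = 15,500 kWh heat; / 4.25 = 3,647 kWh in → × €0.0885 = €322.80; + 5 × €16.25 standing = €404.05
Difference = |€1,720.80 − €404.05| = €1,316.75 ≈ €1317

€1317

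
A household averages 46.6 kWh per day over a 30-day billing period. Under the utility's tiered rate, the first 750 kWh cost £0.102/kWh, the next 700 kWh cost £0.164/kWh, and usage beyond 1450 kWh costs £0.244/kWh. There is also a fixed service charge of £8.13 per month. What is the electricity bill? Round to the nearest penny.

Usage = 46.6 kWh/day × 30 days = 1398 kWh
First 750 kWh × £0.102 = £76.50
Next 648 kWh × £0.164 = £106.27
Remaining tier: 0 kWh (not reached)
Energy charge = £182.77; + service £8.13 = £190.90

£190.90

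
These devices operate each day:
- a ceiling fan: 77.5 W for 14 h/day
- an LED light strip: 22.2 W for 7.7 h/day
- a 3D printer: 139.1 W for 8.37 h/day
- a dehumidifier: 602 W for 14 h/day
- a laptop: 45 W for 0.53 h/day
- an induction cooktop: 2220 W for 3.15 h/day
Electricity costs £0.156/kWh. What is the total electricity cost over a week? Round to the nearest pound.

£20

ceiling fan: 77.5 W × 14 h × 7 d = 7,595 Wh = 7.595 kWh
LED light strip: 22.2 W × 7.7 h × 7 d = 1,197 Wh = 1.197 kWh
3D printer: 139.1 W × 8.37 h × 7 d = 8,150 Wh = 8.15 kWh
dehumidifier: 602 W × 14 h × 7 d = 58,996 Wh = 59 kWh
laptop: 45 W × 0.53 h × 7 d = 167 Wh = 0.167 kWh
induction cooktop: 2220 W × 3.15 h × 7 d = 48,951 Wh = 48.95 kWh
Total energy = 7.595 + 1.197 + 8.15 + 59 + 0.167 + 48.95 = 125.1 kWh
Cost = 125.1 kWh × £0.156 = £19.51 ≈ £20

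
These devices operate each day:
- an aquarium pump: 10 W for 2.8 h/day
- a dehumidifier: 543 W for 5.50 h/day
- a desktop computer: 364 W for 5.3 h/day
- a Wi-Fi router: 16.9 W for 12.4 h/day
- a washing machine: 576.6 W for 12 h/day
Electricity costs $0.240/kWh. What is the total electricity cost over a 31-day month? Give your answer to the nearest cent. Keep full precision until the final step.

aquarium pump: 10 W × 2.8 h × 31 d = 868 Wh = 0.868 kWh
dehumidifier: 543 W × 5.50 h × 31 d = 92,582 Wh = 92.58 kWh
desktop computer: 364 W × 5.3 h × 31 d = 59,805 Wh = 59.81 kWh
Wi-Fi router: 16.9 W × 12.4 h × 31 d = 6,496 Wh = 6.496 kWh
washing machine: 576.6 W × 12 h × 31 d = 214,495 Wh = 214.5 kWh
Total energy = 0.868 + 92.58 + 59.81 + 6.496 + 214.5 = 374.2 kWh
Cost = 374.2 kWh × $0.240 = $89.82

$89.82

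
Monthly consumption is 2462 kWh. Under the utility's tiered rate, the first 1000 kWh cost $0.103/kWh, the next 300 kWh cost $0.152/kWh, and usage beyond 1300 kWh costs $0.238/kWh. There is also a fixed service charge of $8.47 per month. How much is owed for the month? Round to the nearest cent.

First 1000 kWh × $0.103 = $103.00
Next 300 kWh × $0.152 = $45.60
Remaining 1162 kWh × $0.238 = $276.56
Energy charge = $425.16; + service $8.47 = $433.63

$433.63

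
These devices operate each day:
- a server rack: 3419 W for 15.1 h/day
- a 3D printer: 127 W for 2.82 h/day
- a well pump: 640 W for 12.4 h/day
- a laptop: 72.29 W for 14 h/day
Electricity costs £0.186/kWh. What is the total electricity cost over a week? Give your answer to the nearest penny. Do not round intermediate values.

£79.33

server rack: 3419 W × 15.1 h × 7 d = 361,388 Wh = 361.4 kWh
3D printer: 127 W × 2.82 h × 7 d = 2,507 Wh = 2.507 kWh
well pump: 640 W × 12.4 h × 7 d = 55,552 Wh = 55.55 kWh
laptop: 72.29 W × 14 h × 7 d = 7,084 Wh = 7.084 kWh
Total energy = 361.4 + 2.507 + 55.55 + 7.084 = 426.5 kWh
Cost = 426.5 kWh × £0.186 = £79.33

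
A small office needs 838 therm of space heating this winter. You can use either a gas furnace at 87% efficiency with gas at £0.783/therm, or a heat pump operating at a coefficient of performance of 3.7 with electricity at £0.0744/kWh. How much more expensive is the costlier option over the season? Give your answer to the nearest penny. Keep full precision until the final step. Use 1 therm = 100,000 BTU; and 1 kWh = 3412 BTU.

£260.34

Heat load = 838 therm × 100,000 = 83,800,000 BTU
Gas: input = 83,800,000 / 0.87 = 96,321,839 BTU = 963.2 therm → 963.2 × £0.783 = £754.20
Heat pump: 83,800,000 BTU / 3412 = 24,560 kWh heat; / 3.7 = 6,638 kWh in → × £0.0744 = £493.86
Difference = |£754.20 − £493.86| = £260.34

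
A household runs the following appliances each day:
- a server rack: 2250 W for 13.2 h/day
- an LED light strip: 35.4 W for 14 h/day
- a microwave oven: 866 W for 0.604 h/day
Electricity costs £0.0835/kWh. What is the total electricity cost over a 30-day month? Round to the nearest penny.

server rack: 2250 W × 13.2 h × 30 d = 891,000 Wh = 891 kWh
LED light strip: 35.4 W × 14 h × 30 d = 14,868 Wh = 14.87 kWh
microwave oven: 866 W × 0.604 h × 30 d = 15,692 Wh = 15.69 kWh
Total energy = 891 + 14.87 + 15.69 = 921.6 kWh
Cost = 921.6 kWh × £0.0835 = £76.95

£76.95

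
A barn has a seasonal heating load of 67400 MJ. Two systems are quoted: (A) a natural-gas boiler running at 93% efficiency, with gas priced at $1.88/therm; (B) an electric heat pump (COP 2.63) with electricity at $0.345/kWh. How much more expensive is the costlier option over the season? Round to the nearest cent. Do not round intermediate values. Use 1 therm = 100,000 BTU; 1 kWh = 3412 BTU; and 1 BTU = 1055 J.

$1164.72

Heat load = 67400 MJ = 67,400,000,000 J / 1055 = 63,886,256 BTU
Gas: input = 63,886,256 / 0.93 = 68,694,899 BTU = 686.9 therm → 686.9 × $1.88 = $1,291.46
Heat pump: 63,886,256 BTU / 3412 = 18,720 kWh heat; / 2.63 = 7,119 kWh in → × $0.345 = $2,456.19
Difference = |$1,291.46 − $2,456.19| = $1,164.72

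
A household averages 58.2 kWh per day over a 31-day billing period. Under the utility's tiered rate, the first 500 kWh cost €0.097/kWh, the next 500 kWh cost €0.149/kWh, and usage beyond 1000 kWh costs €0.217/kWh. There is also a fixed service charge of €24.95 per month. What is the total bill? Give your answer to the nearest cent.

Usage = 58.2 kWh/day × 31 days = 1804.2 kWh
First 500 kWh × €0.097 = €48.50
Next 500 kWh × €0.149 = €74.50
Remaining 804.2 kWh × €0.217 = €174.51
Energy charge = €297.51; + service €24.95 = €322.46

€322.46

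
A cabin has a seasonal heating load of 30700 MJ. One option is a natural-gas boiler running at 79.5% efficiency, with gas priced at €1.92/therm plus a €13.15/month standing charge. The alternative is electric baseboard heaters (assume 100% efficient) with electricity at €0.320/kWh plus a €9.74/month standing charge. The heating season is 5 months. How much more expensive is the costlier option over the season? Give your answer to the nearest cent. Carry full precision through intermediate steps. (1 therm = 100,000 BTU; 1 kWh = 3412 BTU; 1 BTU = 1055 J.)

€2009.32

Heat load = 30700 MJ = 30,700,000,000 J / 1055 = 29,099,526 BTU
Gas: input = 29,099,526 / 0.795 = 36,603,177 BTU = 366 therm → 366 × €1.92 = €702.78; + 5 × €13.15 standing = €768.53
Electric: 29,099,526 BTU / 3412 = 8,529 kWh → × €0.320 = €2,729.15; + 5 × €9.74 standing = €2,777.85
Difference = |€768.53 − €2,777.85| = €2,009.32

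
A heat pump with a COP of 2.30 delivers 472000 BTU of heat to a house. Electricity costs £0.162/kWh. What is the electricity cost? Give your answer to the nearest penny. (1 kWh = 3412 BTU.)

£9.74

Heat delivered = 472,000 BTU / 3412 = 138.3 kWh
Electrical input = 138.3 kWh / 2.30 = 60.15 kWh
Cost = 60.15 × £0.162/kWh = £9.74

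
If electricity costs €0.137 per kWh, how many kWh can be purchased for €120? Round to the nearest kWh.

876 kWh

€120 / €0.137 per kWh = 875.9 kWh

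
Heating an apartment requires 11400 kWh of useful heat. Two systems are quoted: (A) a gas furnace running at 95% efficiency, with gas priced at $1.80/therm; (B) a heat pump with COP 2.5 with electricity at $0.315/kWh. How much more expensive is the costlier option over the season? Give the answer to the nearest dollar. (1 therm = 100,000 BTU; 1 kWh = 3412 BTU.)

Heat load = 11400 kWh × 3412 = 38,896,800 BTU
Gas: input = 38,896,800 / 0.95 = 40,944,000 BTU = 409.4 therm → 409.4 × $1.80 = $736.99
Heat pump: 38,896,800 BTU / 3412 = 11,400 kWh heat; / 2.5 = 4,560 kWh in → × $0.315 = $1,436.40
Difference = |$736.99 − $1,436.40| = $699.41 ≈ $699

$699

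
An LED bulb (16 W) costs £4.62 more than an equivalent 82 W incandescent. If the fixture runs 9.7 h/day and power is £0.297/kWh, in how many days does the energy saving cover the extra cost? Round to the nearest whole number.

24 days

Power saved = 82 − 16 = 66 W
Daily energy saved = 66 W × 9.7 h = 640.2 Wh = 0.6402 kWh
Daily savings = 0.6402 × £0.297 = £0.1901
Payback = £4.62 / £0.1901 per day = 24.3 days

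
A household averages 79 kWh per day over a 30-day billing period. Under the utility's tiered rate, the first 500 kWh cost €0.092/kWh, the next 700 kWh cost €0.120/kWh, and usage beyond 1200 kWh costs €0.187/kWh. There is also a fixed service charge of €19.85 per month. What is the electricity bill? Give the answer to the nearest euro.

Usage = 79 kWh/day × 30 days = 2370 kWh
First 500 kWh × €0.092 = €46.00
Next 700 kWh × €0.120 = €84.00
Remaining 1170 kWh × €0.187 = €218.79
Energy charge = €348.79; + service €19.85 = €368.64 ≈ €369

€369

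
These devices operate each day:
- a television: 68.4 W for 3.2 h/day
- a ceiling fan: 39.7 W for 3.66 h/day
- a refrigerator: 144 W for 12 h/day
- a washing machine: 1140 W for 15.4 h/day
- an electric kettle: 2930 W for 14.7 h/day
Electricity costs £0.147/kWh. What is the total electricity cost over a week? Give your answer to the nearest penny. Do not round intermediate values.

television: 68.4 W × 3.2 h × 7 d = 1,532 Wh = 1.532 kWh
ceiling fan: 39.7 W × 3.66 h × 7 d = 1,017 Wh = 1.017 kWh
refrigerator: 144 W × 12 h × 7 d = 12,096 Wh = 12.1 kWh
washing machine: 1140 W × 15.4 h × 7 d = 122,892 Wh = 122.9 kWh
electric kettle: 2930 W × 14.7 h × 7 d = 301,497 Wh = 301.5 kWh
Total energy = 1.532 + 1.017 + 12.1 + 122.9 + 301.5 = 439 kWh
Cost = 439 kWh × £0.147 = £64.54

£64.54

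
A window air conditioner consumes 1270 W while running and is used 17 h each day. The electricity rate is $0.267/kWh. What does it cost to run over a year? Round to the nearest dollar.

$2104

Energy = 1270 W × 17 h/day × 365 days = 7,880,350 Wh = 7,880 kWh
Cost = 7,880 kWh × $0.267/kWh = $2,104.05 ≈ $2104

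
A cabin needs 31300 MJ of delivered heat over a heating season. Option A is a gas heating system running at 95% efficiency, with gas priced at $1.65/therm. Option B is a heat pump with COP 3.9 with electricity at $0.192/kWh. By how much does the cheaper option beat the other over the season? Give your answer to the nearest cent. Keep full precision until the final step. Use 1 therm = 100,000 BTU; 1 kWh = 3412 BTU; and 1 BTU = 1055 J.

$87.22

Heat load = 31300 MJ = 31,300,000,000 J / 1055 = 29,668,246 BTU
Gas: input = 29,668,246 / 0.95 = 31,229,733 BTU = 312.3 therm → 312.3 × $1.65 = $515.29
Heat pump: 29,668,246 BTU / 3412 = 8,695 kWh heat; / 3.9 = 2,230 kWh in → × $0.192 = $428.07
Difference = |$515.29 − $428.07| = $87.22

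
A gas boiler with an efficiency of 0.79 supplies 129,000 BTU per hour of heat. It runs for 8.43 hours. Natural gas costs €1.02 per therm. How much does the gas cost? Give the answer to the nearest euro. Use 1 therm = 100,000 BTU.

Heat delivered = 129,000 BTU/h × 8.43 h = 1,087,470 BTU
Gas input = 1,087,470 / 0.79 = 1,376,544 BTU
= 1,376,544 / 100,000 = 13.77 therm
Cost = 13.77 × €1.02/therm = €14.04 ≈ €14

€14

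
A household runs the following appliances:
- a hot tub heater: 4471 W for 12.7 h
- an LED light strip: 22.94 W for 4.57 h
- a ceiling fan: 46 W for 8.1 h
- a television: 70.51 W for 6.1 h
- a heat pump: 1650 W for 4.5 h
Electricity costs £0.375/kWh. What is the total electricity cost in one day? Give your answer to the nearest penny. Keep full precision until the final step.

£24.42

hot tub heater: 4471 W × 12.7 h = 56,782 Wh = 56.78 kWh
LED light strip: 22.94 W × 4.57 h = 105 Wh = 0.1048 kWh
ceiling fan: 46 W × 8.1 h = 373 Wh = 0.3726 kWh
television: 70.51 W × 6.1 h = 430 Wh = 0.4301 kWh
heat pump: 1650 W × 4.5 h = 7,425 Wh = 7.425 kWh
Total energy = 56.78 + 0.1048 + 0.3726 + 0.4301 + 7.425 = 65.11 kWh
Cost = 65.11 kWh × £0.375 = £24.42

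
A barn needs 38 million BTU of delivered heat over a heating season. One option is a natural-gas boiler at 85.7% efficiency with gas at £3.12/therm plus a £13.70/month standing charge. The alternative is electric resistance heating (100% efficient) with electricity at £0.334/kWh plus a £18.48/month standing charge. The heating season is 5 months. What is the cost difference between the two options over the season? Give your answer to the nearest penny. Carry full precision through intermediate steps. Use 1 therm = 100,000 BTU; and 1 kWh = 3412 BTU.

£2360.28

Heat load = 38 × 10⁶ BTU = 38,000,000 BTU
Gas: input = 38,000,000 / 0.857 = 44,340,723 BTU = 443.4 therm → 443.4 × £3.12 = £1,383.43; + 5 × £13.70 standing = £1,451.93
Electric: 38,000,000 BTU / 3412 = 11,140 kWh → × £0.334 = £3,719.81; + 5 × £18.48 standing = £3,812.21
Difference = |£1,451.93 − £3,812.21| = £2,360.28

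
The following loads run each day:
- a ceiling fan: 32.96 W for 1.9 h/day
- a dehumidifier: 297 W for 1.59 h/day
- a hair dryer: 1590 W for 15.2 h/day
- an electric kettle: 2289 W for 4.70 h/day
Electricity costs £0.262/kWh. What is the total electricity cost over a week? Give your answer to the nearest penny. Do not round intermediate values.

ceiling fan: 32.96 W × 1.9 h × 7 d = 438 Wh = 0.4384 kWh
dehumidifier: 297 W × 1.59 h × 7 d = 3,306 Wh = 3.306 kWh
hair dryer: 1590 W × 15.2 h × 7 d = 169,176 Wh = 169.2 kWh
electric kettle: 2289 W × 4.70 h × 7 d = 75,308 Wh = 75.31 kWh
Total energy = 0.4384 + 3.306 + 169.2 + 75.31 = 248.2 kWh
Cost = 248.2 kWh × £0.262 = £65.04

£65.04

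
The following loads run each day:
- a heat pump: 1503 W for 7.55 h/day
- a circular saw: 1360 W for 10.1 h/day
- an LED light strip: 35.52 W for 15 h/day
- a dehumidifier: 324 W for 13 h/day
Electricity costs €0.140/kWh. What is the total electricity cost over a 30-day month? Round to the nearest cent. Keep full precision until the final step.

€125.28

heat pump: 1503 W × 7.55 h × 30 d = 340,430 Wh = 340.4 kWh
circular saw: 1360 W × 10.1 h × 30 d = 412,080 Wh = 412.1 kWh
LED light strip: 35.52 W × 15 h × 30 d = 15,984 Wh = 15.98 kWh
dehumidifier: 324 W × 13 h × 30 d = 126,360 Wh = 126.4 kWh
Total energy = 340.4 + 412.1 + 15.98 + 126.4 = 894.9 kWh
Cost = 894.9 kWh × €0.140 = €125.28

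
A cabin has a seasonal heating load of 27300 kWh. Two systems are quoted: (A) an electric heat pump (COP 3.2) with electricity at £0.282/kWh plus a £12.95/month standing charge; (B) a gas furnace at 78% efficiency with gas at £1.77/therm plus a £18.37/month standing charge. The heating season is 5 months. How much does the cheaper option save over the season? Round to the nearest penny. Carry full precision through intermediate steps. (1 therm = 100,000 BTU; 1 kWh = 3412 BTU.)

Heat load = 27300 kWh × 3412 = 93,147,600 BTU
Gas: input = 93,147,600 / 0.78 = 119,420,000 BTU = 1,194 therm → 1,194 × £1.77 = £2,113.73; + 5 × £18.37 standing = £2,205.58
Heat pump: 93,147,600 BTU / 3412 = 27,300 kWh heat; / 3.2 = 8,531 kWh in → × £0.282 = £2,405.81; + 5 × £12.95 standing = £2,470.56
Difference = |£2,205.58 − £2,470.56| = £264.98

£264.98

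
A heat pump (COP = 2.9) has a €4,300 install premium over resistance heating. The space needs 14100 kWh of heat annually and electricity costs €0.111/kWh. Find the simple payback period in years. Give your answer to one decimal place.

4.2 years

Resistance: 14100 kWh × €0.111 = €1,565.10/yr
Heat pump: 14100 / 2.9 = 4862 kWh in → × €0.111 = €539.69/yr
Annual savings = €1,025.41
Payback = €4,300 / €1,025.41 = 4.19 years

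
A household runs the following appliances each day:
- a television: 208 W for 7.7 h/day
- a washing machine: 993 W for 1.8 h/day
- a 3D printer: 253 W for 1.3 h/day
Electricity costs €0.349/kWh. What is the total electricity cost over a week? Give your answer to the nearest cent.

television: 208 W × 7.7 h × 7 d = 11,211 Wh = 11.21 kWh
washing machine: 993 W × 1.8 h × 7 d = 12,512 Wh = 12.51 kWh
3D printer: 253 W × 1.3 h × 7 d = 2,302 Wh = 2.302 kWh
Total energy = 11.21 + 12.51 + 2.302 = 26.03 kWh
Cost = 26.03 kWh × €0.349 = €9.08

€9.08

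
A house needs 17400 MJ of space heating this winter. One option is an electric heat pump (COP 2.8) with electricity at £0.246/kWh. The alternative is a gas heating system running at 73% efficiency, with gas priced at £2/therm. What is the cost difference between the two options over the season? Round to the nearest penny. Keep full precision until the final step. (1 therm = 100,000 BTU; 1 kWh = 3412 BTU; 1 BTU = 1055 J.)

Heat load = 17400 MJ = 17,400,000,000 J / 1055 = 16,492,891 BTU
Gas: input = 16,492,891 / 0.73 = 22,593,001 BTU = 225.9 therm → 225.9 × £2 = £451.86
Heat pump: 16,492,891 BTU / 3412 = 4,834 kWh heat; / 2.8 = 1,726 kWh in → × £0.246 = £424.68
Difference = |£451.86 − £424.68| = £27.18

£27.18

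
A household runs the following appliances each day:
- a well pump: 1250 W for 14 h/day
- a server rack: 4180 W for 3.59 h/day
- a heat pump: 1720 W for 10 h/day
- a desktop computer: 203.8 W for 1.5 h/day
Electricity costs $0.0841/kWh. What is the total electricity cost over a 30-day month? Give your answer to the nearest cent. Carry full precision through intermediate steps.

$126.18

well pump: 1250 W × 14 h × 30 d = 525,000 Wh = 525 kWh
server rack: 4180 W × 3.59 h × 30 d = 450,186 Wh = 450.2 kWh
heat pump: 1720 W × 10 h × 30 d = 516,000 Wh = 516 kWh
desktop computer: 203.8 W × 1.5 h × 30 d = 9,171 Wh = 9.171 kWh
Total energy = 525 + 450.2 + 516 + 9.171 = 1,500 kWh
Cost = 1,500 kWh × $0.0841 = $126.18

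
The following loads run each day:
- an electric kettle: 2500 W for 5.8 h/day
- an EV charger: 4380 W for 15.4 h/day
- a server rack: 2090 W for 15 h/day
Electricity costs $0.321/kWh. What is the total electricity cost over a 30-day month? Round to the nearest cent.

electric kettle: 2500 W × 5.8 h × 30 d = 435,000 Wh = 435 kWh
EV charger: 4380 W × 15.4 h × 30 d = 2,023,560 Wh = 2,024 kWh
server rack: 2090 W × 15 h × 30 d = 940,500 Wh = 940.5 kWh
Total energy = 435 + 2,024 + 940.5 = 3,399 kWh
Cost = 3,399 kWh × $0.321 = $1,091.10

$1091.10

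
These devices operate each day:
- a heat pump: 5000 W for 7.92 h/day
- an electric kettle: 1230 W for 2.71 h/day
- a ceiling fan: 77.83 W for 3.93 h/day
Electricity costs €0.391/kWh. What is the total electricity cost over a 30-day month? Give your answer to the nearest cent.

heat pump: 5000 W × 7.92 h × 30 d = 1,188,000 Wh = 1,188 kWh
electric kettle: 1230 W × 2.71 h × 30 d = 99,999 Wh = 100 kWh
ceiling fan: 77.83 W × 3.93 h × 30 d = 9,176 Wh = 9.176 kWh
Total energy = 1,188 + 100 + 9.176 = 1,297 kWh
Cost = 1,297 kWh × €0.391 = €507.20

€507.20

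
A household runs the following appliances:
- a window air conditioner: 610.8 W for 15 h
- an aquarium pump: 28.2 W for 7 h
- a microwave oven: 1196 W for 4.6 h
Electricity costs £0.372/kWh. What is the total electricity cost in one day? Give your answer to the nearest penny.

window air conditioner: 610.8 W × 15 h = 9,162 Wh = 9.162 kWh
aquarium pump: 28.2 W × 7 h = 197 Wh = 0.1974 kWh
microwave oven: 1196 W × 4.6 h = 5,502 Wh = 5.502 kWh
Total energy = 9.162 + 0.1974 + 5.502 = 14.86 kWh
Cost = 14.86 kWh × £0.372 = £5.53

£5.53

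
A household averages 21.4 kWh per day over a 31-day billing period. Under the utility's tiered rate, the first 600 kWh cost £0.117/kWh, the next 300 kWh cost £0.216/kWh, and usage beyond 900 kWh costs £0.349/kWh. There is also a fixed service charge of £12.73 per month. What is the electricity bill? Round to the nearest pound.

Usage = 21.4 kWh/day × 31 days = 663.4 kWh
First 600 kWh × £0.117 = £70.20
Next 63.4 kWh × £0.216 = £13.69
Remaining tier: 0 kWh (not reached)
Energy charge = £83.89; + service £12.73 = £96.62 ≈ £97

£97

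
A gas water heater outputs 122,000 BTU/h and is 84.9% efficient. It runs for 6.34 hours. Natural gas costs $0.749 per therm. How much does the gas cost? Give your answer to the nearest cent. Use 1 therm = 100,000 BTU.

$6.82

Heat delivered = 122,000 BTU/h × 6.34 h = 773,480 BTU
Gas input = 773,480 / 0.849 = 911,048 BTU
= 911,048 / 100,000 = 9.11 therm
Cost = 9.11 × $0.749/therm = $6.82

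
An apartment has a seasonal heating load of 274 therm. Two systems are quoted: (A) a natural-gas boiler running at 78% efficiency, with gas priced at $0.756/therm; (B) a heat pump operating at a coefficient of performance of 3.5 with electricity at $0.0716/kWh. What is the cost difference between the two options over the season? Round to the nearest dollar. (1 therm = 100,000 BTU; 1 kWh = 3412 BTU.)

$101

Heat load = 274 therm × 100,000 = 27,400,000 BTU
Gas: input = 27,400,000 / 0.78 = 35,128,205 BTU = 351.3 therm → 351.3 × $0.756 = $265.57
Heat pump: 27,400,000 BTU / 3412 = 8,030 kWh heat; / 3.5 = 2,294 kWh in → × $0.0716 = $164.28
Difference = |$265.57 − $164.28| = $101.29 ≈ $101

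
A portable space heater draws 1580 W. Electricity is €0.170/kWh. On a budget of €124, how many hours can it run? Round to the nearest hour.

Energy budget = €124 / €0.170 per kWh = 729.4 kWh = 729,412 Wh
Runtime = 729,412 Wh / 1580 W = 461.7 h

462 h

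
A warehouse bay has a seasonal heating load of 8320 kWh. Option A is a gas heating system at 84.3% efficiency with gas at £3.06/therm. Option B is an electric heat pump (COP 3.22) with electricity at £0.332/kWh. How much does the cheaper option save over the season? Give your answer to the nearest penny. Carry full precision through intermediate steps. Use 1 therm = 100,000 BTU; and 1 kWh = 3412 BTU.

£172.61

Heat load = 8320 kWh × 3412 = 28,387,840 BTU
Gas: input = 28,387,840 / 0.843 = 33,674,781 BTU = 336.7 therm → 336.7 × £3.06 = £1,030.45
Heat pump: 28,387,840 BTU / 3412 = 8,320 kWh heat; / 3.22 = 2,584 kWh in → × £0.332 = £857.84
Difference = |£1,030.45 − £857.84| = £172.61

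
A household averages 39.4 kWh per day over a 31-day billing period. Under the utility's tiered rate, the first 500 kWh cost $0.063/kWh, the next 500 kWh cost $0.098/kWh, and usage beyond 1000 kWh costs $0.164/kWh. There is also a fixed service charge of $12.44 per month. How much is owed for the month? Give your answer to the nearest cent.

$129.25

Usage = 39.4 kWh/day × 31 days = 1221.4 kWh
First 500 kWh × $0.063 = $31.50
Next 500 kWh × $0.098 = $49.00
Remaining 221.4 kWh × $0.164 = $36.31
Energy charge = $116.81; + service $12.44 = $129.25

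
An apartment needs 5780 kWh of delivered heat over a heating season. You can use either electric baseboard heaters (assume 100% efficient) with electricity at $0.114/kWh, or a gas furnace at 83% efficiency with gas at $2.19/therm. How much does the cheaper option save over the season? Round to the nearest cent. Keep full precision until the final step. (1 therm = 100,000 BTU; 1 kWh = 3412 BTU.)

$138.56

Heat load = 5780 kWh × 3412 = 19,721,360 BTU
Gas: input = 19,721,360 / 0.83 = 23,760,675 BTU = 237.6 therm → 237.6 × $2.19 = $520.36
Electric: 19,721,360 BTU / 3412 = 5,780 kWh → × $0.114 = $658.92
Difference = |$520.36 − $658.92| = $138.56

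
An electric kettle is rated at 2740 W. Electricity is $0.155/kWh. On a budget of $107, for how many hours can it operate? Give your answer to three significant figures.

252 h

Energy budget = $107 / $0.155 per kWh = 690.3 kWh = 690,323 Wh
Runtime = 690,323 Wh / 2740 W = 251.9 h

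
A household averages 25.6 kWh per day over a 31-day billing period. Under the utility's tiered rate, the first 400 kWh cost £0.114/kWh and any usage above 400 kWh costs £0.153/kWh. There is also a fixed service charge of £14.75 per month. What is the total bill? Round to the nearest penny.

£120.57

Usage = 25.6 kWh/day × 31 days = 793.6 kWh
First 400 kWh × £0.114 = £45.60
Remaining 393.6 kWh × £0.153 = £60.22
Energy charge = £105.82; + service £14.75 = £120.57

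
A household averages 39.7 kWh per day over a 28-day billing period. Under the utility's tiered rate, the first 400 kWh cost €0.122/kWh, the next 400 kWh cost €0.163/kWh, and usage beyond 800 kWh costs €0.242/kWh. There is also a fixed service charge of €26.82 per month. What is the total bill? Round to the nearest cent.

Usage = 39.7 kWh/day × 28 days = 1111.6 kWh
First 400 kWh × €0.122 = €48.80
Next 400 kWh × €0.163 = €65.20
Remaining 311.6 kWh × €0.242 = €75.41
Energy charge = €189.41; + service €26.82 = €216.23

€216.23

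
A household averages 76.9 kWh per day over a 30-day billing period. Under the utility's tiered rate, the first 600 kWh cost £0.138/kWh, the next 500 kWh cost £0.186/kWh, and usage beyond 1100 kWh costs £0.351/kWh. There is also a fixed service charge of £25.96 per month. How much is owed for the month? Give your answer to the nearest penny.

£625.42

Usage = 76.9 kWh/day × 30 days = 2307 kWh
First 600 kWh × £0.138 = £82.80
Next 500 kWh × £0.186 = £93.00
Remaining 1207 kWh × £0.351 = £423.66
Energy charge = £599.46; + service £25.96 = £625.42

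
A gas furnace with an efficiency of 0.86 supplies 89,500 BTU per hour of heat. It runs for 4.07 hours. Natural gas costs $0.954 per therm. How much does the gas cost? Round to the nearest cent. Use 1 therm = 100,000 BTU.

$4.04

Heat delivered = 89,500 BTU/h × 4.07 h = 364,265 BTU
Gas input = 364,265 / 0.86 = 423,564 BTU
= 423,564 / 100,000 = 4.236 therm
Cost = 4.236 × $0.954/therm = $4.04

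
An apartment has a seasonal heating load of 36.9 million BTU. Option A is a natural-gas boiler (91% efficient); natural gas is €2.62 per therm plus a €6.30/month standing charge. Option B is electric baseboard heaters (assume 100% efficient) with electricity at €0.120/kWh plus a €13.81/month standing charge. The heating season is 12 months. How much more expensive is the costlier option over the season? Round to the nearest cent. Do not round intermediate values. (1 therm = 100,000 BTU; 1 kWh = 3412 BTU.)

€325.50

Heat load = 36.9 × 10⁶ BTU = 36,900,000 BTU
Gas: input = 36,900,000 / 0.91 = 40,549,451 BTU = 405.5 therm → 405.5 × €2.62 = €1,062.40; + 12 × €6.30 standing = €1,138.00
Electric: 36,900,000 BTU / 3412 = 10,810 kWh → × €0.120 = €1,297.77; + 12 × €13.81 standing = €1,463.49
Difference = |€1,138.00 − €1,463.49| = €325.50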